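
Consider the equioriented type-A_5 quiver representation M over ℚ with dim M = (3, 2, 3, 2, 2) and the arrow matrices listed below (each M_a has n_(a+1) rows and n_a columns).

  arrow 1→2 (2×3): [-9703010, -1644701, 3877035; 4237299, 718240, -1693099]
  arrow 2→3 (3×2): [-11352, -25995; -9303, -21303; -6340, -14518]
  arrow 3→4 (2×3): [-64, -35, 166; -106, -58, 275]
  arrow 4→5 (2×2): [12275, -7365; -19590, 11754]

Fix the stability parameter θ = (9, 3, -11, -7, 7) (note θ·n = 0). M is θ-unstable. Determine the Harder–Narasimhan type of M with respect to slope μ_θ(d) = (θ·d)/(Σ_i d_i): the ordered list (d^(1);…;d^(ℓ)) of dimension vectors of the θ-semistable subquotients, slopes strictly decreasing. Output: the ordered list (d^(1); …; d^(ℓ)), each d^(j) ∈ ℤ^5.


Interval decomposition of M: I[1,1], I[1,3], I[1,5], I[3,4], I[5,5].
HN type (ℓ=6): μ^(1)=9; μ^(2)=7; μ^(3)=1/3; μ^(4)=-3/2; μ^(5)=-7; μ^(6)=-11

((1, 0, 0, 0, 0); (0, 0, 0, 0, 2); (1, 1, 1, 0, 0); (1, 1, 1, 1, 0); (0, 0, 0, 1, 0); (0, 0, 1, 0, 0))


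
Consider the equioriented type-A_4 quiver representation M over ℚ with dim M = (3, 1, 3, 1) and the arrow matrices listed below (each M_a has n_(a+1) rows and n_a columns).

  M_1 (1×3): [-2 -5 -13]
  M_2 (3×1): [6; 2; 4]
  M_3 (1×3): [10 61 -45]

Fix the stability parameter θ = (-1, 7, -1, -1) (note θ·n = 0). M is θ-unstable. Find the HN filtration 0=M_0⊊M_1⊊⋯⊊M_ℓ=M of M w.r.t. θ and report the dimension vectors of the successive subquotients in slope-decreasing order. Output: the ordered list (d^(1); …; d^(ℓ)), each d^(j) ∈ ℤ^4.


Via rank(M_{q-1}∘⋯∘M_p): M ≅ I[1,1]^2, I[1,4], I[3,3]^2.
μ_θ-semistable layers: μ^(1)=5/3; μ^(2)=-1

((0, 1, 1, 1); (3, 0, 2, 0))


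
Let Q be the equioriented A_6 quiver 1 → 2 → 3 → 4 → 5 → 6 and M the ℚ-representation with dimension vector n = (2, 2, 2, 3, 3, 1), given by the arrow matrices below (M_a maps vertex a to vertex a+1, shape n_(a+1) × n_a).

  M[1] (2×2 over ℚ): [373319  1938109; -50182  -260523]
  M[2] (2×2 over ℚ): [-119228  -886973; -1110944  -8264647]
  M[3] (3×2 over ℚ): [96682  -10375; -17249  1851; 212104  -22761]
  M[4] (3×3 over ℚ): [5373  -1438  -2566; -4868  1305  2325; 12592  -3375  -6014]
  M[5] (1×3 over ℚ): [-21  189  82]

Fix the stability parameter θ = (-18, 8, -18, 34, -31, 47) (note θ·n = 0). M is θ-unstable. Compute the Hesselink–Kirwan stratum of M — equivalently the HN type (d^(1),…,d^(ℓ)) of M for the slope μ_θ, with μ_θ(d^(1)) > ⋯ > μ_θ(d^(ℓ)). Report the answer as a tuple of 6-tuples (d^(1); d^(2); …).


Barcode: M ≅ I[1,5], I[1,6], I[4,5]. HN layers by μ_θ (4 steps, strictly decreasing):
  μ^(1)=47; μ^(2)=3/2; μ^(3)=-5; μ^(4)=-18

((0, 0, 0, 0, 0, 1); (0, 0, 0, 3, 3, 0); (0, 2, 2, 0, 0, 0); (2, 0, 0, 0, 0, 0))


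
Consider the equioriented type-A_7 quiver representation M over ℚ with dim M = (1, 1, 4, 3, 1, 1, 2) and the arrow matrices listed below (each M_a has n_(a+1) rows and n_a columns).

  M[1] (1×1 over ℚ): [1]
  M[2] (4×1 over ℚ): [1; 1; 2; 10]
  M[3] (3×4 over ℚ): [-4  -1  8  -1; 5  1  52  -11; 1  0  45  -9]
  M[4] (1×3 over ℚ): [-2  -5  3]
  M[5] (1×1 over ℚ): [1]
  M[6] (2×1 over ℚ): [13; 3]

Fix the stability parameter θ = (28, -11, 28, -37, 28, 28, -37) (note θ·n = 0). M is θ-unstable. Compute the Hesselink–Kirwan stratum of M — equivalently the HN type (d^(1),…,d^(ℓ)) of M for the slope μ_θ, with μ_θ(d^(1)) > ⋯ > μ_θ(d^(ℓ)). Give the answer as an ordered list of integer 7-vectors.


Interval decomposition of M: I[1,7], I[3,3], I[3,4]^2, I[7,7].
HN type (ℓ=5): μ^(1)=28; μ^(2)=19/3; μ^(3)=2; μ^(4)=-9/2; μ^(5)=-37

((0, 0, 1, 0, 0, 0, 0); (0, 0, 0, 0, 1, 1, 1); (1, 1, 1, 1, 0, 0, 0); (0, 0, 2, 2, 0, 0, 0); (0, 0, 0, 0, 0, 0, 1))


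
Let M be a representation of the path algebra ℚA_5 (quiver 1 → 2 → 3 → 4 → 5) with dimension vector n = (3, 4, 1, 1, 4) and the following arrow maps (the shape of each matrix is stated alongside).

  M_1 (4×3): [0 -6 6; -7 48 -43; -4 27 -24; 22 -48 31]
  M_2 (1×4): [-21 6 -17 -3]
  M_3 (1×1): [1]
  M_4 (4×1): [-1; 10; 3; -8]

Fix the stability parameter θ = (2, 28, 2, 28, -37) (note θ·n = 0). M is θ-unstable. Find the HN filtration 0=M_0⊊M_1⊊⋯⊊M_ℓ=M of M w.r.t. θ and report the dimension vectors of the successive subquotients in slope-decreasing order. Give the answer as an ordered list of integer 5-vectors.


Interval decomposition of M: I[1,2]^2, I[1,5], I[2,2], I[5,5]^3.
HN type (ℓ=4): μ^(1)=28; μ^(2)=21/4; μ^(3)=2; μ^(4)=-37

((0, 3, 0, 0, 0); (0, 1, 1, 1, 1); (3, 0, 0, 0, 0); (0, 0, 0, 0, 3))


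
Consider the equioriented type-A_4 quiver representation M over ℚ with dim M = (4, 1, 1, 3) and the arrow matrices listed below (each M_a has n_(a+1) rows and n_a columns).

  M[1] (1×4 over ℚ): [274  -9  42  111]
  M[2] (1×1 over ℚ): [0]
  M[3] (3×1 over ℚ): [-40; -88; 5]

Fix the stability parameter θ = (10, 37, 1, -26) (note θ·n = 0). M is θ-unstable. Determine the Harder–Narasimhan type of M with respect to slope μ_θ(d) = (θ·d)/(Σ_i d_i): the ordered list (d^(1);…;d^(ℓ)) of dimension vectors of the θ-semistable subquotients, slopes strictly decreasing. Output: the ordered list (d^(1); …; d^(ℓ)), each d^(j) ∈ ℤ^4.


Barcode: M ≅ I[1,1]^3, I[1,2], I[3,4], I[4,4]^2. HN layers by μ_θ (4 steps, strictly decreasing):
  μ^(1)=37; μ^(2)=10; μ^(3)=-25/2; μ^(4)=-26

((0, 1, 0, 0); (4, 0, 0, 0); (0, 0, 1, 1); (0, 0, 0, 2))


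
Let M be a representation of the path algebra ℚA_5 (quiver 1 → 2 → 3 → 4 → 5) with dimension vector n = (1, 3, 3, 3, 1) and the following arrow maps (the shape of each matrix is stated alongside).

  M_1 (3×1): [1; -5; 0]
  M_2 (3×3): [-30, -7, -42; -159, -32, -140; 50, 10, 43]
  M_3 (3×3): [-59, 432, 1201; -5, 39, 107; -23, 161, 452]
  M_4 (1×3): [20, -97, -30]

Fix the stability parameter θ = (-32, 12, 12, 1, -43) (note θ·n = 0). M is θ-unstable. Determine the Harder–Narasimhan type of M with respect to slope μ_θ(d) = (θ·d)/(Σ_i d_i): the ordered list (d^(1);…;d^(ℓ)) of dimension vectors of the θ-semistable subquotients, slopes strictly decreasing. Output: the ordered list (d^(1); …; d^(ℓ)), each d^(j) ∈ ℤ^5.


Via rank(M_{q-1}∘⋯∘M_p): M ≅ I[1,5], I[2,4]^2.
μ_θ-semistable layers: μ^(1)=25/3; μ^(2)=-9/2; μ^(3)=-32

((0, 2, 2, 2, 0); (0, 1, 1, 1, 1); (1, 0, 0, 0, 0))


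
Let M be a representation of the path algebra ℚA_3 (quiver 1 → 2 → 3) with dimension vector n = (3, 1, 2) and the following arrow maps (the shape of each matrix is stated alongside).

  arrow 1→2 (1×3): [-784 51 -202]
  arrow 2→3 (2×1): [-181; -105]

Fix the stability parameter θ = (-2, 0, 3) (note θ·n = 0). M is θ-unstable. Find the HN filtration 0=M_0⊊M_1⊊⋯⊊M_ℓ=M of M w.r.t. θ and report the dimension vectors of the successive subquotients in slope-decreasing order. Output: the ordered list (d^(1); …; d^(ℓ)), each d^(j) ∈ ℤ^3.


Via rank(M_{q-1}∘⋯∘M_p): M ≅ I[1,1]^2, I[1,3], I[3,3].
μ_θ-semistable layers: μ^(1)=3; μ^(2)=0; μ^(3)=-2

((0, 0, 2); (0, 1, 0); (3, 0, 0))


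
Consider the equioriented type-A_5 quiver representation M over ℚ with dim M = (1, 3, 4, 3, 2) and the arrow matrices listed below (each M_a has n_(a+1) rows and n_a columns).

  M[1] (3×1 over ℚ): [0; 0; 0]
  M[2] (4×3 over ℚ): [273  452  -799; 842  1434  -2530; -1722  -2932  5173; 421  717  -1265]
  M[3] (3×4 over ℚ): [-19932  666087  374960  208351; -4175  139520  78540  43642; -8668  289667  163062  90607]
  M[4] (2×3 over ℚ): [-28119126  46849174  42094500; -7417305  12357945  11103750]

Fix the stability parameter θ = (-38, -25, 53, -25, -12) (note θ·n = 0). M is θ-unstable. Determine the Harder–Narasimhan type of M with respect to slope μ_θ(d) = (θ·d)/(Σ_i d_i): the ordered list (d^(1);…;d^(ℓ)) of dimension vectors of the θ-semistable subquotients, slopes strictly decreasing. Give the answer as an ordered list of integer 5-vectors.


Interval decomposition of M: I[1,1], I[2,4]^2, I[2,5], I[3,3], I[5,5].
HN type (ℓ=6): μ^(1)=53; μ^(2)=14; μ^(3)=16/3; μ^(4)=-12; μ^(5)=-25; μ^(6)=-38

((0, 0, 1, 0, 0); (0, 0, 2, 2, 0); (0, 0, 1, 1, 1); (0, 0, 0, 0, 1); (0, 3, 0, 0, 0); (1, 0, 0, 0, 0))


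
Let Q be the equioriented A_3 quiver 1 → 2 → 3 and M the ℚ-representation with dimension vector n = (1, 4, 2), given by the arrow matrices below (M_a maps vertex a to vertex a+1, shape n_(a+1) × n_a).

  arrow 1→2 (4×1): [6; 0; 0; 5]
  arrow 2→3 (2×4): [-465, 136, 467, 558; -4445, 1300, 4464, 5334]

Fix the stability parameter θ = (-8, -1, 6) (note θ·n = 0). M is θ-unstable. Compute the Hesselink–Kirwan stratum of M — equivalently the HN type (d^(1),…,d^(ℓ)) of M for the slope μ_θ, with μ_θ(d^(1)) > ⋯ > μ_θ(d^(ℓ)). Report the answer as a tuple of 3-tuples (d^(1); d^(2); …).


Barcode: M ≅ I[1,2], I[2,2], I[2,3]^2. HN layers by μ_θ (3 steps, strictly decreasing):
  μ^(1)=6; μ^(2)=-1; μ^(3)=-8

((0, 0, 2); (0, 4, 0); (1, 0, 0))


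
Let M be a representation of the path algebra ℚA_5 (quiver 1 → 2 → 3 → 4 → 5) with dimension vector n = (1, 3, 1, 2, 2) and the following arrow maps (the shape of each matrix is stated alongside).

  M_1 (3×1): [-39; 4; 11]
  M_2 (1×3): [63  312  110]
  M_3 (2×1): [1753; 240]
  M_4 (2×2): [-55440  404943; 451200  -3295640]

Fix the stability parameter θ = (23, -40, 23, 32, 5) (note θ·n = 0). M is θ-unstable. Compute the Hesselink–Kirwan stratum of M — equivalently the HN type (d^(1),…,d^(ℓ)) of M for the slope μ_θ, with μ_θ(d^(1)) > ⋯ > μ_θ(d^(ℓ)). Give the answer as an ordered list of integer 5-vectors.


Via rank(M_{q-1}∘⋯∘M_p): M ≅ I[1,4], I[2,2]^2, I[4,5], I[5,5].
μ_θ-semistable layers: μ^(1)=32; μ^(2)=23; μ^(3)=37/2; μ^(4)=5; μ^(5)=-17/2; μ^(6)=-40

((0, 0, 0, 1, 0); (0, 0, 1, 0, 0); (0, 0, 0, 1, 1); (0, 0, 0, 0, 1); (1, 1, 0, 0, 0); (0, 2, 0, 0, 0))


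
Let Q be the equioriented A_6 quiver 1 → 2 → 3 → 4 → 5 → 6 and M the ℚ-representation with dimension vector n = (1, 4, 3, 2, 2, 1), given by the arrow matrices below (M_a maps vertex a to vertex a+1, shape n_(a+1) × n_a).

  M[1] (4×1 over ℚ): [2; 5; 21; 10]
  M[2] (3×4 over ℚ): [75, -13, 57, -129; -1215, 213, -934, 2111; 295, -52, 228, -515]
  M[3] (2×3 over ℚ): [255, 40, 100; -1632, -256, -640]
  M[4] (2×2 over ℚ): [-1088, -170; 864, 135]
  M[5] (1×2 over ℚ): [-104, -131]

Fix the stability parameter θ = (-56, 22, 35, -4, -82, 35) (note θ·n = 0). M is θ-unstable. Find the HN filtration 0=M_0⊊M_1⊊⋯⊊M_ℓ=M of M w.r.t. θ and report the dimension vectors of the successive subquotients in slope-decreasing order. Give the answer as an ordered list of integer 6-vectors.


Via rank(M_{q-1}∘⋯∘M_p): M ≅ I[1,3], I[2,2], I[2,3], I[2,4], I[4,6], I[5,5].
μ_θ-semistable layers: μ^(1)=35; μ^(2)=22; μ^(3)=53/3; μ^(4)=-43; μ^(5)=-56; μ^(6)=-82

((0, 0, 2, 0, 0, 1); (0, 3, 0, 0, 0, 0); (0, 1, 1, 1, 0, 0); (0, 0, 0, 1, 1, 0); (1, 0, 0, 0, 0, 0); (0, 0, 0, 0, 1, 0))


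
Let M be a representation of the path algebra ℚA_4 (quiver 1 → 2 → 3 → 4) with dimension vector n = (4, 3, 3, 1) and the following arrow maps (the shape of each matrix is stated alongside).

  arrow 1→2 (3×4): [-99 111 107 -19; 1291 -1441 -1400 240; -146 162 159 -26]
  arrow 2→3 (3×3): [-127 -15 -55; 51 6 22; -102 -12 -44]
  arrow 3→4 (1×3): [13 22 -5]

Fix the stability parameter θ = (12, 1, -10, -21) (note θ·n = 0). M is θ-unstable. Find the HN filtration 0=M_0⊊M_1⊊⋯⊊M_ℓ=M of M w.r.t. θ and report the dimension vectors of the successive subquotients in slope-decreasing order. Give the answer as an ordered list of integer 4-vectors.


Interval decomposition of M: I[1,1], I[1,2], I[1,3], I[1,4], I[3,3].
HN type (ℓ=5): μ^(1)=12; μ^(2)=13/2; μ^(3)=1; μ^(4)=-9/2; μ^(5)=-10

((1, 0, 0, 0); (1, 1, 0, 0); (1, 1, 1, 0); (1, 1, 1, 1); (0, 0, 1, 0))


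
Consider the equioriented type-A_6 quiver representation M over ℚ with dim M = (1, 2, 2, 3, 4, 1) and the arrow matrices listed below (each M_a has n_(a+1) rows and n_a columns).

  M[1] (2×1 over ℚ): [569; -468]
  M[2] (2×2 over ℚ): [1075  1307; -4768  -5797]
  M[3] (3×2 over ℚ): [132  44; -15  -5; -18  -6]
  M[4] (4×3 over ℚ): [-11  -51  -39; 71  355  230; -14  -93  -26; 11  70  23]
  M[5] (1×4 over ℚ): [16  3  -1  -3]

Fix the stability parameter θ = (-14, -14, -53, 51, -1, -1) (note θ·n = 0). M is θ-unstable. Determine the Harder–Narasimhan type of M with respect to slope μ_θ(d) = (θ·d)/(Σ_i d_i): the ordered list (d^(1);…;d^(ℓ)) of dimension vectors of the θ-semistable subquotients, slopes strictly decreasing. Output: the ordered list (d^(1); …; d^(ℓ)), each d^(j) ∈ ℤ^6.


Via rank(M_{q-1}∘⋯∘M_p): M ≅ I[1,6], I[2,3], I[4,5]^2, I[5,5].
μ_θ-semistable layers: μ^(1)=25; μ^(2)=49/3; μ^(3)=-1; μ^(4)=-27; μ^(5)=-67/2

((0, 0, 0, 2, 2, 0); (0, 0, 0, 1, 1, 1); (0, 0, 0, 0, 1, 0); (1, 1, 1, 0, 0, 0); (0, 1, 1, 0, 0, 0))


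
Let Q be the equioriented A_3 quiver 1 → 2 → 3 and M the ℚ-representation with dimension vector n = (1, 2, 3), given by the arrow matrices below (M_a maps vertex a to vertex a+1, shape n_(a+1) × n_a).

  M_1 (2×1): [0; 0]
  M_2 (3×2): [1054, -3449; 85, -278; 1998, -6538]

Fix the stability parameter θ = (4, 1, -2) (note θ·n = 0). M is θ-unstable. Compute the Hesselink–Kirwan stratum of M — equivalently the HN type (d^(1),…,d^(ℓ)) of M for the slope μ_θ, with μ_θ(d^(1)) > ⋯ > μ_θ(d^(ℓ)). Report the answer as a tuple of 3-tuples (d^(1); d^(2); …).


Barcode: M ≅ I[1,1], I[2,3]^2, I[3,3]. HN layers by μ_θ (3 steps, strictly decreasing):
  μ^(1)=4; μ^(2)=-1/2; μ^(3)=-2

((1, 0, 0); (0, 2, 2); (0, 0, 1))


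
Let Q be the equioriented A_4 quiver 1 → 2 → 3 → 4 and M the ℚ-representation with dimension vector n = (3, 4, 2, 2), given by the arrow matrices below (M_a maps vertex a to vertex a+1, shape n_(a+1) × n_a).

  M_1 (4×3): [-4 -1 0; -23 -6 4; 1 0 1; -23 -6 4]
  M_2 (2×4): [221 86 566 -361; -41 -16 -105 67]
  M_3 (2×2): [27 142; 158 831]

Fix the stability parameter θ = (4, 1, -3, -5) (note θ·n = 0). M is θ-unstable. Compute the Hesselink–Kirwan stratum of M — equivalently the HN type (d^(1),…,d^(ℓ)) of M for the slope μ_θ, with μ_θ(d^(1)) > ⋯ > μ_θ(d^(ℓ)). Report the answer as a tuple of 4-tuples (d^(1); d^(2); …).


Interval decomposition of M: I[1,2], I[1,4]^2, I[2,2].
HN type (ℓ=3): μ^(1)=5/2; μ^(2)=1; μ^(3)=-3/4

((1, 1, 0, 0); (0, 1, 0, 0); (2, 2, 2, 2))


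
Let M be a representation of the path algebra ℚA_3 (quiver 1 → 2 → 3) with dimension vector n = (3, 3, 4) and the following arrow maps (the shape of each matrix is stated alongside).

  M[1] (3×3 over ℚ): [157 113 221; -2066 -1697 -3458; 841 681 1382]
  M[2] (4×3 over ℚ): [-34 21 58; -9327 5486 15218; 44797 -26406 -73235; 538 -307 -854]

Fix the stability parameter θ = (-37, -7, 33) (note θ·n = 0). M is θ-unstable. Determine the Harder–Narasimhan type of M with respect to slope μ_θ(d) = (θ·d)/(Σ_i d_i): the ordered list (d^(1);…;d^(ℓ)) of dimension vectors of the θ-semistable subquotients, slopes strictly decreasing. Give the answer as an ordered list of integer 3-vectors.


Via rank(M_{q-1}∘⋯∘M_p): M ≅ I[1,3]^3, I[3,3].
μ_θ-semistable layers: μ^(1)=33; μ^(2)=-7; μ^(3)=-37

((0, 0, 4); (0, 3, 0); (3, 0, 0))


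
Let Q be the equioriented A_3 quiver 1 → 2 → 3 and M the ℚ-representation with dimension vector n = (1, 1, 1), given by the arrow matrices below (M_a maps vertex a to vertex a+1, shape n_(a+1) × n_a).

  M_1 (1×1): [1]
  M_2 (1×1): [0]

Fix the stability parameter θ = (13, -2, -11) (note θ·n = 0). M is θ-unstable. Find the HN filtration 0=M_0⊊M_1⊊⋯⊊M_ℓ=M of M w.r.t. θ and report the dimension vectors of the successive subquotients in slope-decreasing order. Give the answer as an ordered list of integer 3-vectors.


Interval decomposition of M: I[1,2], I[3,3].
HN type (ℓ=2): μ^(1)=11/2; μ^(2)=-11

((1, 1, 0); (0, 0, 1))


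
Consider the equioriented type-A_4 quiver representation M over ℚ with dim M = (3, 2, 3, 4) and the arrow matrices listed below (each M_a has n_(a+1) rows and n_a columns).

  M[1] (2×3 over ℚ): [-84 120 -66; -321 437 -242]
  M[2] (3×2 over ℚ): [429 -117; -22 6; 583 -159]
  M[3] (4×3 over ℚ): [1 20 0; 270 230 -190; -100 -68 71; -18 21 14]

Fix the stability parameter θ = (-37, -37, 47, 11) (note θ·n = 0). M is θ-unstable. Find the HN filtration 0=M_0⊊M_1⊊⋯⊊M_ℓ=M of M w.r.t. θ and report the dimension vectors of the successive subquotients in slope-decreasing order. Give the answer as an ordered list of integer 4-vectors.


Barcode: M ≅ I[1,1], I[1,2], I[1,4], I[3,4]^2, I[4,4]. HN layers by μ_θ (3 steps, strictly decreasing):
  μ^(1)=29; μ^(2)=11; μ^(3)=-37

((0, 0, 3, 3); (0, 0, 0, 1); (3, 2, 0, 0))


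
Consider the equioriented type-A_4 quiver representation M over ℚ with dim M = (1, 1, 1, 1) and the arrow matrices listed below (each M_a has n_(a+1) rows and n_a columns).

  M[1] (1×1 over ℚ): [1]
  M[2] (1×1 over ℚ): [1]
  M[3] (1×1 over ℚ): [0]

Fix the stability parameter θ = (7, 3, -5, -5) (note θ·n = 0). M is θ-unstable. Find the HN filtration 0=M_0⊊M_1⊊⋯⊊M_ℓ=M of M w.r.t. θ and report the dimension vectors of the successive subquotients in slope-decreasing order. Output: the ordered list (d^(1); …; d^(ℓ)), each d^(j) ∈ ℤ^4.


Interval decomposition of M: I[1,3], I[4,4].
HN type (ℓ=2): μ^(1)=5/3; μ^(2)=-5

((1, 1, 1, 0); (0, 0, 0, 1))


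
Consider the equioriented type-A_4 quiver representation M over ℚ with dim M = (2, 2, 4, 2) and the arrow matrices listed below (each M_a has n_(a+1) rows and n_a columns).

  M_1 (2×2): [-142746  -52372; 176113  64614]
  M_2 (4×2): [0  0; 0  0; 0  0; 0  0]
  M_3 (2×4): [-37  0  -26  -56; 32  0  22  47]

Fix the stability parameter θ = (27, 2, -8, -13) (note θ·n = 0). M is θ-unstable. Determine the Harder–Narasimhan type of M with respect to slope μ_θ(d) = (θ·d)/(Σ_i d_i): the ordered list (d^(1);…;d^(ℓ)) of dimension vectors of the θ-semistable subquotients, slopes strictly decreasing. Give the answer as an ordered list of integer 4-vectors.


Interval decomposition of M: I[1,2]^2, I[3,3]^2, I[3,4]^2.
HN type (ℓ=3): μ^(1)=29/2; μ^(2)=-8; μ^(3)=-21/2

((2, 2, 0, 0); (0, 0, 2, 0); (0, 0, 2, 2))


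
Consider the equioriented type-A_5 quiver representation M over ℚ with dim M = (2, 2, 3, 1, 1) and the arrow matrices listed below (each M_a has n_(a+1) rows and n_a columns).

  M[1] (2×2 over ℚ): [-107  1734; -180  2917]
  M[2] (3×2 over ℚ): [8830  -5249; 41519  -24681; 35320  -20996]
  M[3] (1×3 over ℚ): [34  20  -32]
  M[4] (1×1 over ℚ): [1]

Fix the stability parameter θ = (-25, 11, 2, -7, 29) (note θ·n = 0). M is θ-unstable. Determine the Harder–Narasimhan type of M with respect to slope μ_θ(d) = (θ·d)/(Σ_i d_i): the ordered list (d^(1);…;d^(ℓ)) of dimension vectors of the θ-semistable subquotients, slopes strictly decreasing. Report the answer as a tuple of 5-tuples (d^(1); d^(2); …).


Barcode: M ≅ I[1,3], I[1,5], I[3,3]. HN layers by μ_θ (4 steps, strictly decreasing):
  μ^(1)=29; μ^(2)=13/2; μ^(3)=2; μ^(4)=-25

((0, 0, 0, 0, 1); (0, 1, 1, 0, 0); (0, 1, 2, 1, 0); (2, 0, 0, 0, 0))


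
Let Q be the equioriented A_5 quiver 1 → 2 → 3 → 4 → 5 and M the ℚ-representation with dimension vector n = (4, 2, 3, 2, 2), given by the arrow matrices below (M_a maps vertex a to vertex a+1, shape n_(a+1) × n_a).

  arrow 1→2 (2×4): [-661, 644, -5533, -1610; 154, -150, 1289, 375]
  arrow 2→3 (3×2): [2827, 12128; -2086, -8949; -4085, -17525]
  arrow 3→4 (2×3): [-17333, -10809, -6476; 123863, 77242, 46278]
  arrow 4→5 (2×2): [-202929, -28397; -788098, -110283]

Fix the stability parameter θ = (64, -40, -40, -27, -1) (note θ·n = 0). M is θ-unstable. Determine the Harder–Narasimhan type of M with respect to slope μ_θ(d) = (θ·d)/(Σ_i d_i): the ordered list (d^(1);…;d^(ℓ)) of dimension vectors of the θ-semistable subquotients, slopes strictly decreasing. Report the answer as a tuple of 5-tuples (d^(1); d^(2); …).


Barcode: M ≅ I[1,1]^2, I[1,5]^2, I[3,3]. HN layers by μ_θ (4 steps, strictly decreasing):
  μ^(1)=64; μ^(2)=-1; μ^(3)=-43/4; μ^(4)=-40

((2, 0, 0, 0, 0); (0, 0, 0, 0, 2); (2, 2, 2, 2, 0); (0, 0, 1, 0, 0))


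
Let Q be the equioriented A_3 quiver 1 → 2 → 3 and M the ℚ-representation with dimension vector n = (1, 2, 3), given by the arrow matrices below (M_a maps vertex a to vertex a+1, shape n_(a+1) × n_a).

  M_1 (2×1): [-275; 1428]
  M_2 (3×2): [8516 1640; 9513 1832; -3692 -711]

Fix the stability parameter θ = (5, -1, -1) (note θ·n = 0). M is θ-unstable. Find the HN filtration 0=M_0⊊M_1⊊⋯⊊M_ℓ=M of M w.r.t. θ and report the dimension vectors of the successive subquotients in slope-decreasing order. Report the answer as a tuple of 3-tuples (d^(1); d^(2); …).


Barcode: M ≅ I[1,3], I[2,3], I[3,3]. HN layers by μ_θ (2 steps, strictly decreasing):
  μ^(1)=1; μ^(2)=-1

((1, 1, 1); (0, 1, 2))


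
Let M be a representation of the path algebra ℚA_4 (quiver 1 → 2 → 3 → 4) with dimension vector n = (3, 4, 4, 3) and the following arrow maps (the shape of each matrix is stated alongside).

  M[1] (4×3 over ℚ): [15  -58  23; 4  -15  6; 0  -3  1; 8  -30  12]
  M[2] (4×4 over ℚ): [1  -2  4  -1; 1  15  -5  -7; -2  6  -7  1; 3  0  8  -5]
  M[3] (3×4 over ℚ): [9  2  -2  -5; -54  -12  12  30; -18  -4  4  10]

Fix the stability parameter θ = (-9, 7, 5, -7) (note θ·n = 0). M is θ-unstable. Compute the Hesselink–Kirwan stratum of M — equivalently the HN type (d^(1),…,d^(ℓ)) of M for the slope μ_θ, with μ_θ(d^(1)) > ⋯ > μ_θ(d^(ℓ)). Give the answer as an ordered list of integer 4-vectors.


Via rank(M_{q-1}∘⋯∘M_p): M ≅ I[1,3]^3, I[2,2], I[3,4], I[4,4]^2.
μ_θ-semistable layers: μ^(1)=7; μ^(2)=6; μ^(3)=-1; μ^(4)=-7; μ^(5)=-9

((0, 1, 0, 0); (0, 3, 3, 0); (0, 0, 1, 1); (0, 0, 0, 2); (3, 0, 0, 0))


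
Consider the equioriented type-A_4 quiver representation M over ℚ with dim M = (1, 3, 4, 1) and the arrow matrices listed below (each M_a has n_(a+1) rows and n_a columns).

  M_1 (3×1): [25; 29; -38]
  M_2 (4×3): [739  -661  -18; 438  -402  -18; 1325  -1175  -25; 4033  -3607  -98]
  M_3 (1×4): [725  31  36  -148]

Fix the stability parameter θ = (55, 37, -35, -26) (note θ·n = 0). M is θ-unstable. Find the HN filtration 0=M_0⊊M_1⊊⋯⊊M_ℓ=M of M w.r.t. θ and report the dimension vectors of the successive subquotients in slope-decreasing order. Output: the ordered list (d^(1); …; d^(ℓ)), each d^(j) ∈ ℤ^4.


Barcode: M ≅ I[1,4], I[2,2], I[2,3], I[3,3]^2. HN layers by μ_θ (4 steps, strictly decreasing):
  μ^(1)=37; μ^(2)=31/4; μ^(3)=1; μ^(4)=-35

((0, 1, 0, 0); (1, 1, 1, 1); (0, 1, 1, 0); (0, 0, 2, 0))


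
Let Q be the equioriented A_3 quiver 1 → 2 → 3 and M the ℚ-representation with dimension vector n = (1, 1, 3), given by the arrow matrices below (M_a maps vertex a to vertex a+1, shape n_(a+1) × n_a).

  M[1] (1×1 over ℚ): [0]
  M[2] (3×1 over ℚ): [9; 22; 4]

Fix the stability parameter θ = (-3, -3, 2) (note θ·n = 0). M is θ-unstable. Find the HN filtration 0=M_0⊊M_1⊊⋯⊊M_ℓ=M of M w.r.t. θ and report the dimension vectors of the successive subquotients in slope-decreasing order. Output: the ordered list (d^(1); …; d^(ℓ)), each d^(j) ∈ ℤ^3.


Interval decomposition of M: I[1,1], I[2,3], I[3,3]^2.
HN type (ℓ=2): μ^(1)=2; μ^(2)=-3

((0, 0, 3); (1, 1, 0))


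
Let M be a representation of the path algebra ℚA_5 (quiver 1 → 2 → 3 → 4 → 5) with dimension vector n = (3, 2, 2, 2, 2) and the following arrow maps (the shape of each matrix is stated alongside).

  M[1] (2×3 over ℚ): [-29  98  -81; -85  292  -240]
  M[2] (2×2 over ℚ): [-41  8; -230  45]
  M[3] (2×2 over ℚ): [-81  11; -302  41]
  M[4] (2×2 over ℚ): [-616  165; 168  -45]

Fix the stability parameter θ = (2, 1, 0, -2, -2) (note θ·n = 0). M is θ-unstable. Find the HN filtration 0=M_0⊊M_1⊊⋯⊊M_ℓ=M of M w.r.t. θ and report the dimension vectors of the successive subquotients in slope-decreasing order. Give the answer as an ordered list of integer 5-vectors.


Via rank(M_{q-1}∘⋯∘M_p): M ≅ I[1,1], I[1,4], I[1,5], I[5,5].
μ_θ-semistable layers: μ^(1)=2; μ^(2)=1/4; μ^(3)=-1/5; μ^(4)=-2

((1, 0, 0, 0, 0); (1, 1, 1, 1, 0); (1, 1, 1, 1, 1); (0, 0, 0, 0, 1))


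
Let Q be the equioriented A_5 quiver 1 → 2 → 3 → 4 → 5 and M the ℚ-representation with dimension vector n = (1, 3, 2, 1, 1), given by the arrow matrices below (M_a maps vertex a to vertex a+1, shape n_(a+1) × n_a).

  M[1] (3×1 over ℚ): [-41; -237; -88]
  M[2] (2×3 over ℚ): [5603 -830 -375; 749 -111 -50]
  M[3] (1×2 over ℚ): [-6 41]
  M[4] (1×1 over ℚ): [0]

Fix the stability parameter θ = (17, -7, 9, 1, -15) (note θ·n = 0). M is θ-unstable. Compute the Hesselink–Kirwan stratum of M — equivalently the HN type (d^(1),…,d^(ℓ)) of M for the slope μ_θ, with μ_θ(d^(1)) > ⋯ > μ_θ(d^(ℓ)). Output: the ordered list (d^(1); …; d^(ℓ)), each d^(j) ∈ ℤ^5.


Interval decomposition of M: I[1,4], I[2,2], I[2,3], I[5,5].
HN type (ℓ=4): μ^(1)=9; μ^(2)=5; μ^(3)=-7; μ^(4)=-15

((0, 0, 1, 0, 0); (1, 1, 1, 1, 0); (0, 2, 0, 0, 0); (0, 0, 0, 0, 1))


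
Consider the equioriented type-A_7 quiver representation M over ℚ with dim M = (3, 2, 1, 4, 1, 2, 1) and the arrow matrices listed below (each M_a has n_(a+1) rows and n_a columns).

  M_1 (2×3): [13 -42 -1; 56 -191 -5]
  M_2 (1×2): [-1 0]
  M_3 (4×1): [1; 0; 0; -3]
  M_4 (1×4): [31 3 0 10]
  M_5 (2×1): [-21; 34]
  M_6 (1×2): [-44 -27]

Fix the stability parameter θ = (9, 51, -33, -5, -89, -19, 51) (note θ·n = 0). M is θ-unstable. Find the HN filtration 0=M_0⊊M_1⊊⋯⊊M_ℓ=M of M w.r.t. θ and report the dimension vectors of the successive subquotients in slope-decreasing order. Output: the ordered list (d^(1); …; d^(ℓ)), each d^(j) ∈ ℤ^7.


Via rank(M_{q-1}∘⋯∘M_p): M ≅ I[1,1], I[1,2], I[1,7], I[4,4]^3, I[6,6].
μ_θ-semistable layers: μ^(1)=51; μ^(2)=9; μ^(3)=-5; μ^(4)=-43/3; μ^(5)=-19

((0, 1, 0, 0, 0, 0, 1); (2, 0, 0, 0, 0, 0, 0); (0, 0, 0, 3, 0, 0, 0); (1, 1, 1, 1, 1, 1, 0); (0, 0, 0, 0, 0, 1, 0))


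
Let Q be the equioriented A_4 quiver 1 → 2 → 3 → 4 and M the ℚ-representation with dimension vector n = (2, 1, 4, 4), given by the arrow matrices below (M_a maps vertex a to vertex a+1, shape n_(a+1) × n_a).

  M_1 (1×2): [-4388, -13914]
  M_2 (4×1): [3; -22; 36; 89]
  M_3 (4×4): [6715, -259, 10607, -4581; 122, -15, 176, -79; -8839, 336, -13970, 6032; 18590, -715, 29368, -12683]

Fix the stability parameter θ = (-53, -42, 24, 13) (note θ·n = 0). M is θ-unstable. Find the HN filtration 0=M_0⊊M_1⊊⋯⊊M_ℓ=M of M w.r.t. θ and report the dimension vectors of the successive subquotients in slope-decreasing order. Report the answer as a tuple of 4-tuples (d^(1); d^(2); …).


Interval decomposition of M: I[1,1], I[1,4], I[3,3], I[3,4]^2, I[4,4].
HN type (ℓ=5): μ^(1)=24; μ^(2)=37/2; μ^(3)=13; μ^(4)=-42; μ^(5)=-53

((0, 0, 1, 0); (0, 0, 3, 3); (0, 0, 0, 1); (0, 1, 0, 0); (2, 0, 0, 0))


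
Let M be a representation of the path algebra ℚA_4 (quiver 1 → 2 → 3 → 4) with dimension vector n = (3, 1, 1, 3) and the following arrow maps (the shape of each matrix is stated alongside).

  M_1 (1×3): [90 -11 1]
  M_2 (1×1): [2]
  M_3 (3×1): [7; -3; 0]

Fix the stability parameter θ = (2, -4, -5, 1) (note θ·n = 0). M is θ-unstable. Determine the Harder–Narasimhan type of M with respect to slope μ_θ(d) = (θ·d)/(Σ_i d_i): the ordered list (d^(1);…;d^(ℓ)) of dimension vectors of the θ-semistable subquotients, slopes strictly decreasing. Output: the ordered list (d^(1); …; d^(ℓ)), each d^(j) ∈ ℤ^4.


Barcode: M ≅ I[1,1]^2, I[1,4], I[4,4]^2. HN layers by μ_θ (3 steps, strictly decreasing):
  μ^(1)=2; μ^(2)=1; μ^(3)=-7/3

((2, 0, 0, 0); (0, 0, 0, 3); (1, 1, 1, 0))


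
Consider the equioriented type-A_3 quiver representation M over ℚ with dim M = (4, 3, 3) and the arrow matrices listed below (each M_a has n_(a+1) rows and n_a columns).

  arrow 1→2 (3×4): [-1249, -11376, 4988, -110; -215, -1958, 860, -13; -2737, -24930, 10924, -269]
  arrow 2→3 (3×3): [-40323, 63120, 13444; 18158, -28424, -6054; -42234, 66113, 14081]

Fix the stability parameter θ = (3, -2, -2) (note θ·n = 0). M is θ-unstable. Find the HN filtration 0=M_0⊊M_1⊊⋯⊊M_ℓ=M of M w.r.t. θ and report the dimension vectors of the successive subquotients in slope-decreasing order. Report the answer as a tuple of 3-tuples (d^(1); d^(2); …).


Interval decomposition of M: I[1,1], I[1,3]^3.
HN type (ℓ=2): μ^(1)=3; μ^(2)=-1/3

((1, 0, 0); (3, 3, 3))


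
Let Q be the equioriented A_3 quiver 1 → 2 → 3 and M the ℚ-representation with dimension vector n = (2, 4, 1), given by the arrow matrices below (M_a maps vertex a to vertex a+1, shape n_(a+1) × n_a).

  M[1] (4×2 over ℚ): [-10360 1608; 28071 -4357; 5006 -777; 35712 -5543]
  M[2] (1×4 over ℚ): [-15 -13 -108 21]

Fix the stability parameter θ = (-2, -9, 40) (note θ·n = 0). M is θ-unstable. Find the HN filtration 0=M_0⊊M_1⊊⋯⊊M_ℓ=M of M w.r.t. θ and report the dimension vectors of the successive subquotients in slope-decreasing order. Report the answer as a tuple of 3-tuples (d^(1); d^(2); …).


Via rank(M_{q-1}∘⋯∘M_p): M ≅ I[1,2], I[1,3], I[2,2]^2.
μ_θ-semistable layers: μ^(1)=40; μ^(2)=-11/2; μ^(3)=-9

((0, 0, 1); (2, 2, 0); (0, 2, 0))


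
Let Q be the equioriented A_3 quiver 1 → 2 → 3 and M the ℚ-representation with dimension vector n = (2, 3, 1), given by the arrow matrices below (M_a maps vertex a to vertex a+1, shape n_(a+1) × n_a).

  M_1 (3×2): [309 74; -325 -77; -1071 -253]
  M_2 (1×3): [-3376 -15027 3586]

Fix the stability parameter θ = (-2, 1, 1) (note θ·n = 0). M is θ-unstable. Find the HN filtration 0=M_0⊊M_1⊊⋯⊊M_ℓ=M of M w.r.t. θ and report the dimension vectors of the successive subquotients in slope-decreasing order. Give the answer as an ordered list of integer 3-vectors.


Interval decomposition of M: I[1,2], I[1,3], I[2,2].
HN type (ℓ=2): μ^(1)=1; μ^(2)=-2

((0, 3, 1); (2, 0, 0))


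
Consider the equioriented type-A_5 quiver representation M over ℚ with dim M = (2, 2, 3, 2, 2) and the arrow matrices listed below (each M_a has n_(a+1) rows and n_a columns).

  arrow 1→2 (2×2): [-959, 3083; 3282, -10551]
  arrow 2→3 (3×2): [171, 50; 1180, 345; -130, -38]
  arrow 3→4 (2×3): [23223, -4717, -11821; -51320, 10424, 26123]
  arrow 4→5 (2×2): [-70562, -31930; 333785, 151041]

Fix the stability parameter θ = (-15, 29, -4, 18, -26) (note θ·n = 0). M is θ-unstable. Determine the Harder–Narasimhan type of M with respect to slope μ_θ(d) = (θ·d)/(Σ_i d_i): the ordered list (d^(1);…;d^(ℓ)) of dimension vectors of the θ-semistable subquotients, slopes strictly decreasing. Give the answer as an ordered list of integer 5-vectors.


Via rank(M_{q-1}∘⋯∘M_p): M ≅ I[1,5]^2, I[3,3].
μ_θ-semistable layers: μ^(1)=17/4; μ^(2)=-4; μ^(3)=-15

((0, 2, 2, 2, 2); (0, 0, 1, 0, 0); (2, 0, 0, 0, 0))


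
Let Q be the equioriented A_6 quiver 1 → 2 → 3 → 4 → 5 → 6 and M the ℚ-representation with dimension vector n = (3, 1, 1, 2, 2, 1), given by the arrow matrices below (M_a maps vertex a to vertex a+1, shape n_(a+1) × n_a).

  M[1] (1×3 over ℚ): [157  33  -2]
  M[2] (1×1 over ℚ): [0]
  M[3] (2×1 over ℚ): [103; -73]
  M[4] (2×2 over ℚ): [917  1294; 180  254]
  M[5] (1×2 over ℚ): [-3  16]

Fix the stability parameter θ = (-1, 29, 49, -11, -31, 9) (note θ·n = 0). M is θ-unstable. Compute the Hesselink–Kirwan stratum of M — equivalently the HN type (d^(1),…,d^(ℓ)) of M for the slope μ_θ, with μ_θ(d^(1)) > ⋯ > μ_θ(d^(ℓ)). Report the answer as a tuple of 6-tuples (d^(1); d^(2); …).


Barcode: M ≅ I[1,1]^2, I[1,2], I[3,6], I[4,5]. HN layers by μ_θ (5 steps, strictly decreasing):
  μ^(1)=29; μ^(2)=9; μ^(3)=7/3; μ^(4)=-1; μ^(5)=-21

((0, 1, 0, 0, 0, 0); (0, 0, 0, 0, 0, 1); (0, 0, 1, 1, 1, 0); (3, 0, 0, 0, 0, 0); (0, 0, 0, 1, 1, 0))


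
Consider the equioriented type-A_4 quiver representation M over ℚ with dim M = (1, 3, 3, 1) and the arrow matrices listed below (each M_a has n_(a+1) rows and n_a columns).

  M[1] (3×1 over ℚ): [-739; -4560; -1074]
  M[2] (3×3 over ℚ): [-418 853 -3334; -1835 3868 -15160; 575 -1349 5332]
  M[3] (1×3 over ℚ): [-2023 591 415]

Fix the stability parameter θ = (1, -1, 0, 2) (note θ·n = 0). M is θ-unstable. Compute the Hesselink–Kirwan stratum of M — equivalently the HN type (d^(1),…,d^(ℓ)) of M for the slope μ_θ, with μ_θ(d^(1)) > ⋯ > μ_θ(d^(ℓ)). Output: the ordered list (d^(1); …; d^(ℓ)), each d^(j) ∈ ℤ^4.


Barcode: M ≅ I[1,4], I[2,3]^2. HN layers by μ_θ (3 steps, strictly decreasing):
  μ^(1)=2; μ^(2)=0; μ^(3)=-1

((0, 0, 0, 1); (1, 1, 3, 0); (0, 2, 0, 0))


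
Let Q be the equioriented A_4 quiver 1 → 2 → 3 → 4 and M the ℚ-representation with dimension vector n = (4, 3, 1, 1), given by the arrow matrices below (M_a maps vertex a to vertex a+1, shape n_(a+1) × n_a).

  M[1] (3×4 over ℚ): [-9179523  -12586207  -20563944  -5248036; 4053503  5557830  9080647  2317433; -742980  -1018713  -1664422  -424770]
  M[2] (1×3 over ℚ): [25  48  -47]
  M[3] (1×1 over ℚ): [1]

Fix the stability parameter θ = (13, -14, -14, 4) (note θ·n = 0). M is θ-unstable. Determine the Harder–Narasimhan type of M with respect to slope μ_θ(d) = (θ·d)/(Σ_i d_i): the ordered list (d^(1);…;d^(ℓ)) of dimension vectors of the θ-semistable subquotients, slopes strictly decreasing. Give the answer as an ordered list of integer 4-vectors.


Barcode: M ≅ I[1,1], I[1,2]^2, I[1,4]. HN layers by μ_θ (4 steps, strictly decreasing):
  μ^(1)=13; μ^(2)=4; μ^(3)=-1/2; μ^(4)=-5

((1, 0, 0, 0); (0, 0, 0, 1); (2, 2, 0, 0); (1, 1, 1, 0))


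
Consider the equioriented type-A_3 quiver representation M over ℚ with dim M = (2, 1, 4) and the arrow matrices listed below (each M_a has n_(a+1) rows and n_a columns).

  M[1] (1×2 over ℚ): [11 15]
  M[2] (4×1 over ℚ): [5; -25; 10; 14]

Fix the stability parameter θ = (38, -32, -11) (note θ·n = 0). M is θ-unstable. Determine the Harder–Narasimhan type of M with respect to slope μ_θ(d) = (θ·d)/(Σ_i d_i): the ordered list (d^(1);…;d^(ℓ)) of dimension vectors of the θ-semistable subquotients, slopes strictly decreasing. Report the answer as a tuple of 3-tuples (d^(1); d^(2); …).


Interval decomposition of M: I[1,1], I[1,3], I[3,3]^3.
HN type (ℓ=3): μ^(1)=38; μ^(2)=-5/3; μ^(3)=-11

((1, 0, 0); (1, 1, 1); (0, 0, 3))


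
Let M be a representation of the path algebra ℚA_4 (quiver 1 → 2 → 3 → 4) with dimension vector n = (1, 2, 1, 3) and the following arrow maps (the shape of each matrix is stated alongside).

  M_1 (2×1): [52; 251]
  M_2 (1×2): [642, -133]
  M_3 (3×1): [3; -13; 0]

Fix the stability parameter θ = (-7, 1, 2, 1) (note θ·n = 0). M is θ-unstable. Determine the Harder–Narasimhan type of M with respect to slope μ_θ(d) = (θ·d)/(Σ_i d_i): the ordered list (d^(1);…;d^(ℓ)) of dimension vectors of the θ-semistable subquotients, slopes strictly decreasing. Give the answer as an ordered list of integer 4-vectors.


Via rank(M_{q-1}∘⋯∘M_p): M ≅ I[1,4], I[2,2], I[4,4]^2.
μ_θ-semistable layers: μ^(1)=3/2; μ^(2)=1; μ^(3)=-7

((0, 0, 1, 1); (0, 2, 0, 2); (1, 0, 0, 0))


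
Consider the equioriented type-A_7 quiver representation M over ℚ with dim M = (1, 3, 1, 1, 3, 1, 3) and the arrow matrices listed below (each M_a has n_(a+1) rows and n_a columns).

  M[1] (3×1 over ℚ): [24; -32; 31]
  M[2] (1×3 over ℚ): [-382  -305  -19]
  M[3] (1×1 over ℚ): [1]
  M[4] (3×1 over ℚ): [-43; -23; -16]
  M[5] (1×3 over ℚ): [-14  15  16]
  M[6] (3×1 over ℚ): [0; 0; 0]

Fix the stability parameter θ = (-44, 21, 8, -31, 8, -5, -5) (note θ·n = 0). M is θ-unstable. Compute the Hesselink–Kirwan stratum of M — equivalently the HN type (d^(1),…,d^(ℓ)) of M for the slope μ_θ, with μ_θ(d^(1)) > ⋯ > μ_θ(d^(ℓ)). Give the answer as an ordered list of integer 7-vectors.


Via rank(M_{q-1}∘⋯∘M_p): M ≅ I[1,6], I[2,2]^2, I[5,5]^2, I[7,7]^3.
μ_θ-semistable layers: μ^(1)=21; μ^(2)=8; μ^(3)=3/2; μ^(4)=-2/3; μ^(5)=-5; μ^(6)=-44

((0, 2, 0, 0, 0, 0, 0); (0, 0, 0, 0, 2, 0, 0); (0, 0, 0, 0, 1, 1, 0); (0, 1, 1, 1, 0, 0, 0); (0, 0, 0, 0, 0, 0, 3); (1, 0, 0, 0, 0, 0, 0))


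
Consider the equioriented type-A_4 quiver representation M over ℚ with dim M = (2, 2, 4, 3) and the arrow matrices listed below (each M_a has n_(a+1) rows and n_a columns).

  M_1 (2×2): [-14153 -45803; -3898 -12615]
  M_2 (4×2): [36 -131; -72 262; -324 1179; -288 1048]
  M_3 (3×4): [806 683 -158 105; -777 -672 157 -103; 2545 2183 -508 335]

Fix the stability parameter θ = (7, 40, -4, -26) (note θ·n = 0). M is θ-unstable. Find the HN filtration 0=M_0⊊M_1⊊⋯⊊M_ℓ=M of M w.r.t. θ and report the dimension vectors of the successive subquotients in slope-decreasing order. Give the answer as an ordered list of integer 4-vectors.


Via rank(M_{q-1}∘⋯∘M_p): M ≅ I[1,2], I[1,4], I[3,3], I[3,4]^2.
μ_θ-semistable layers: μ^(1)=40; μ^(2)=7; μ^(3)=17/4; μ^(4)=-4; μ^(5)=-15

((0, 1, 0, 0); (1, 0, 0, 0); (1, 1, 1, 1); (0, 0, 1, 0); (0, 0, 2, 2))


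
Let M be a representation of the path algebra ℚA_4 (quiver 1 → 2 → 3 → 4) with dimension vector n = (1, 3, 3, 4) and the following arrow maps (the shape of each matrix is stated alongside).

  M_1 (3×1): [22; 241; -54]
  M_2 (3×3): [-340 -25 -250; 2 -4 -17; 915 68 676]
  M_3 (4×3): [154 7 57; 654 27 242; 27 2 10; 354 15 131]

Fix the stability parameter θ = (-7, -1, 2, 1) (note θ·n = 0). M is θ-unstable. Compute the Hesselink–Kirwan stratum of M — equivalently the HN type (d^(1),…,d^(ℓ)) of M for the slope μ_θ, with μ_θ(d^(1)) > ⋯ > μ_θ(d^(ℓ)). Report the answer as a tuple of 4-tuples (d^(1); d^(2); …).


Barcode: M ≅ I[1,4], I[2,4]^2, I[4,4]. HN layers by μ_θ (4 steps, strictly decreasing):
  μ^(1)=3/2; μ^(2)=1; μ^(3)=-1; μ^(4)=-7

((0, 0, 3, 3); (0, 0, 0, 1); (0, 3, 0, 0); (1, 0, 0, 0))


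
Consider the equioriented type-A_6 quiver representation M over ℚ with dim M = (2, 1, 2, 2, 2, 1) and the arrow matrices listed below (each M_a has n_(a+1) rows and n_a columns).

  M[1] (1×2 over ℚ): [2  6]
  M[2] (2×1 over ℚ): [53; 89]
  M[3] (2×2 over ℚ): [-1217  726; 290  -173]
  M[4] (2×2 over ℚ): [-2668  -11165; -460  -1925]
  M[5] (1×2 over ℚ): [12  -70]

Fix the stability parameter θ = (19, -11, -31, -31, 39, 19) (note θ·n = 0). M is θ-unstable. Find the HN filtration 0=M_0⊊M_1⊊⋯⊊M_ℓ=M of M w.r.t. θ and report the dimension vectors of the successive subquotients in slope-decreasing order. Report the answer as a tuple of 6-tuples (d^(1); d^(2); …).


Interval decomposition of M: I[1,1], I[1,6], I[3,4], I[5,5].
HN type (ℓ=5): μ^(1)=39; μ^(2)=29; μ^(3)=19; μ^(4)=-27/2; μ^(5)=-31

((0, 0, 0, 0, 1, 0); (0, 0, 0, 0, 1, 1); (1, 0, 0, 0, 0, 0); (1, 1, 1, 1, 0, 0); (0, 0, 1, 1, 0, 0))


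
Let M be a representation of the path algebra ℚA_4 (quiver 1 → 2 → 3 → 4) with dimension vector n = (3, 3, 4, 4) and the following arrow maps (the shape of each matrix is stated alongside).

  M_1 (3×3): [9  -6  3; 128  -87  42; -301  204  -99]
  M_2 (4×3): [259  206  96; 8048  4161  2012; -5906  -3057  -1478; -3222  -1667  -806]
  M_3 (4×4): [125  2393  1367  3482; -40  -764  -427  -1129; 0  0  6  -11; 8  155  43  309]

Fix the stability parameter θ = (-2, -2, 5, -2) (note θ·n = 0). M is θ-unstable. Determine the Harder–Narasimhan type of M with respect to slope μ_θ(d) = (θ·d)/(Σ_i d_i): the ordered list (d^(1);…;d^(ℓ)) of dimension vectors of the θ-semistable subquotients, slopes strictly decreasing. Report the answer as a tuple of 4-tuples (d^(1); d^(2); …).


Barcode: M ≅ I[1,1], I[1,4]^2, I[2,4], I[3,4]. HN layers by μ_θ (2 steps, strictly decreasing):
  μ^(1)=3/2; μ^(2)=-2

((0, 0, 4, 4); (3, 3, 0, 0))
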